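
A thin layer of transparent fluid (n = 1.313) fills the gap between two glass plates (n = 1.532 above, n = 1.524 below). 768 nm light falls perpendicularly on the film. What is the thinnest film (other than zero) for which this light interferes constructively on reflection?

146 nm

At the upper boundary (n = 1.532 to n = 1.313) the reflected ray undergoes no phase shift.
Bottom surface (1.313 → 1.524): reflection off a higher-index medium gives a half-wave phase shift.
Net: one phase inversion between the two reflected rays.
For strong reflection here: 2 n t = (m + ½) λ.
Minimum at m = 0: t = λ / (4 n) = 768 / (4 × 1.313) = 146 nm.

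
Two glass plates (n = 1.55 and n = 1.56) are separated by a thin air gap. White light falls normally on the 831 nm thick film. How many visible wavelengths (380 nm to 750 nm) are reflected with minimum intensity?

Top surface (1.55 → 1.0): reflection off a lower-index medium gives no phase shift.
Ray reflecting at the bottom interface goes from n = 1.0 toward n = 1.56: a half-wave phase shift.
Exactly one π shift → a net half-wave offset.
For weak reflection here: 2 n t = m λ.
λ = 2 n t / m = 1662 / m nm.
m=2: 831 nm (IR); m=3: 554 nm (visible); m=4: 416 nm (visible); m=5: 332 nm (UV).

2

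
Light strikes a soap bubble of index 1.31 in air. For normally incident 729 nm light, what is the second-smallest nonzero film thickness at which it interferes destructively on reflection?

556 nm

At the upper boundary (n = 1.0 to n = 1.31) the reflected ray undergoes a half-wave phase shift.
At the lower boundary (n = 1.31 to n = 1.0) the reflected ray undergoes no phase shift.
Exactly one π shift → a net half-wave offset.
For weak reflection here: 2 n t = m λ.
The second-smallest nonzero thickness corresponds to m = 2: t = m λ / (2 n) = 2.00 × 729 / (2 × 1.31) = 556 nm.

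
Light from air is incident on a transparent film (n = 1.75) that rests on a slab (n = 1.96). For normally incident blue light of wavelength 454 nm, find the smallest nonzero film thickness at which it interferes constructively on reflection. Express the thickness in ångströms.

At the upper boundary (n = 1.0 to n = 1.75) the reflected ray undergoes a half-wave phase shift.
Ray reflecting at the bottom interface goes from n = 1.75 toward n = 1.96: a half-wave phase shift.
The two reflections carry the same phase change, so no net offset.
So the condition for constructive reflection is 2 n t = m λ.
Minimum nonzero at m = 1: t = λ / (2 n) = 454 / (2 × 1.75) = 130 nm.

1297 Å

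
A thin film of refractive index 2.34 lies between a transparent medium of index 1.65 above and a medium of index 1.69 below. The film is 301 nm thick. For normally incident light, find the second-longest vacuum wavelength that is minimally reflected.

At the upper boundary (n = 1.65 to n = 2.34) the reflected ray undergoes a half-wave phase shift.
Ray reflecting at the bottom interface goes from n = 2.34 toward n = 1.69: no phase shift.
Net: one phase inversion between the two reflected rays.
So the condition for destructive reflection is 2 n t = m λ.
λ = 2 n t / m. The second-longest wavelength is m = 2: λ = 2 × 2.34 × 301 / 2.00 = 704 nm.

704 nm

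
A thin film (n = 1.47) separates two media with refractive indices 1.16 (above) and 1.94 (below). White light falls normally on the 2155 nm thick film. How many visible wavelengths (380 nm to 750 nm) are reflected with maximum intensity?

8

At the upper boundary (n = 1.16 to n = 1.47) the reflected ray undergoes a half-wave phase shift.
At the lower boundary (n = 1.47 to n = 1.94) the reflected ray undergoes a half-wave phase shift.
The two reflections carry the same phase change, so no net offset.
With no net inversion, constructive interference in reflection requires 2 n t = m λ.
λ = 2 n t / m = 6336 / m nm.
m=8: 792 nm (IR); m=9: 704 nm (visible); m=10: 634 nm (visible); m=11: 576 nm (visible); m=12: 528 nm (visible); m=13: 487 nm (visible); m=14: 453 nm (visible); m=15: 422 nm (visible); m=16: 396 nm (visible); m=17: 373 nm (UV).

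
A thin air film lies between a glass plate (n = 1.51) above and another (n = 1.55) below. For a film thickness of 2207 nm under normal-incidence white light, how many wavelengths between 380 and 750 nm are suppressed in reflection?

At the upper boundary (n = 1.51 to n = 1.0) the reflected ray undergoes no phase shift.
Ray reflecting at the bottom interface goes from n = 1.0 toward n = 1.55: a half-wave phase shift.
The two reflections differ by half a wavelength.
So the condition for destructive reflection is 2 n t = m λ.
λ = 2 n t / m = 4414 / m nm.
m=5: 883 nm (IR); m=6: 736 nm (visible); m=7: 631 nm (visible); m=8: 552 nm (visible); m=9: 490 nm (visible); m=10: 441 nm (visible); m=11: 401 nm (visible); m=12: 368 nm (UV).

6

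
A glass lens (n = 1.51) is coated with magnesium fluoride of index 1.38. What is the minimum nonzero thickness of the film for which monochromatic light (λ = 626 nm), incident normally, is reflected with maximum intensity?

At the upper boundary (n = 1.0 to n = 1.38) the reflected ray undergoes a half-wave phase shift.
Bottom surface (1.38 → 1.51): reflection off a higher-index medium gives a half-wave phase shift.
Net: no relative phase inversion (both shifts match).
So the condition for constructive reflection is 2 n t = m λ.
Minimum nonzero at m = 1: t = λ / (2 n) = 626 / (2 × 1.38) = 227 nm.

227 nm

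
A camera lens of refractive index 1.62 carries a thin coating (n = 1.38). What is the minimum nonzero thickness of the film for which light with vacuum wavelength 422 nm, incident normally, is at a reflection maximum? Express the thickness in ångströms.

1529 Å

Top surface (1.0 → 1.38): reflection off a higher-index medium gives a half-wave phase shift.
At the lower boundary (n = 1.38 to n = 1.62) the reflected ray undergoes a half-wave phase shift.
Net: no relative phase inversion (both shifts match).
So the condition for constructive reflection is 2 n t = m λ.
Minimum nonzero at m = 1: t = λ / (2 n) = 422 / (2 × 1.38) = 153 nm.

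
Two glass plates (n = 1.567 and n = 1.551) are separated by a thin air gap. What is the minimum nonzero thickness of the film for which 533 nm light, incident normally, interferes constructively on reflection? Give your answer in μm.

Top surface (1.567 → 1.0): reflection off a lower-index medium gives no phase shift.
At the lower boundary (n = 1.0 to n = 1.551) the reflected ray undergoes a half-wave phase shift.
Exactly one π shift → a net half-wave offset.
For strong reflection here: 2 n t = (m + ½) λ.
Minimum at m = 0: t = λ / (4 n) = 533 / (4 × 1.0) = 133 nm.

0.133 μm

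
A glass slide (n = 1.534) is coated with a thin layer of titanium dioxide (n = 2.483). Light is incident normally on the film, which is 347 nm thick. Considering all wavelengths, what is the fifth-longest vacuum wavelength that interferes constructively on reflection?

At the upper boundary (n = 1.0 to n = 2.483) the reflected ray undergoes a half-wave phase shift.
At the lower boundary (n = 2.483 to n = 1.534) the reflected ray undergoes no phase shift.
Net: one phase inversion between the two reflected rays.
With one net inversion, constructive interference in reflection requires 2 n t = (m + ½) λ.
λ = 2 n t / (m + ½). The fifth-longest wavelength is m = 4: λ = 2 × 2.483 × 347 / 4.50 = 383 nm.

383 nm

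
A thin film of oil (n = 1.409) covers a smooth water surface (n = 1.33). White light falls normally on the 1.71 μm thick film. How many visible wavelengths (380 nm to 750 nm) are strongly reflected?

7

Ray reflecting at the top interface goes from n = 1.0 toward n = 1.409: a half-wave phase shift.
At the lower boundary (n = 1.409 to n = 1.33) the reflected ray undergoes no phase shift.
Exactly one π shift → a net half-wave offset.
With one net inversion, constructive interference in reflection requires 2 n t = (m + ½) λ.
λ = 2 n t / (m + ½) = 4819 / (m + ½) nm.
m=5: 876 nm (IR); m=6: 741 nm (visible); m=7: 643 nm (visible); m=8: 567 nm (visible); m=9: 507 nm (visible); m=10: 459 nm (visible); m=11: 419 nm (visible); m=12: 386 nm (visible); m=13: 357 nm (UV).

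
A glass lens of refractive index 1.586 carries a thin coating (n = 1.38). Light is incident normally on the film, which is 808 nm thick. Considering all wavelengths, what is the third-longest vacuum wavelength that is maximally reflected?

Top surface (1.0 → 1.38): reflection off a higher-index medium gives a half-wave phase shift.
Ray reflecting at the bottom interface goes from n = 1.38 toward n = 1.586: a half-wave phase shift.
The two reflections carry the same phase change, so no net offset.
With no net inversion, constructive interference in reflection requires 2 n t = m λ.
λ = 2 n t / m. The third-longest wavelength is m = 3: λ = 2 × 1.38 × 808 / 3.00 = 743 nm.

743 nm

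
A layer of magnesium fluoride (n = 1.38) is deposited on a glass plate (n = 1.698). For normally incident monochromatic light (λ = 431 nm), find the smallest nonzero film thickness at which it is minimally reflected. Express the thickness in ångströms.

At the upper boundary (n = 1.0 to n = 1.38) the reflected ray undergoes a half-wave phase shift.
At the lower boundary (n = 1.38 to n = 1.698) the reflected ray undergoes a half-wave phase shift.
Net: no relative phase inversion (both shifts match).
So the condition for destructive reflection is 2 n t = (m + ½) λ.
Minimum at m = 0: t = λ / (4 n) = 431 / (4 × 1.38) = 78.1 nm.

781 Å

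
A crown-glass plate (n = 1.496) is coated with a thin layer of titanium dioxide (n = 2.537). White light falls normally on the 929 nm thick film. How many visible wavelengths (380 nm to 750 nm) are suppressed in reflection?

Ray reflecting at the top interface goes from n = 1.0 toward n = 2.537: a half-wave phase shift.
At the lower boundary (n = 2.537 to n = 1.496) the reflected ray undergoes no phase shift.
The two reflections differ by half a wavelength.
With one net inversion, destructive interference in reflection requires 2 n t = m λ.
λ = 2 n t / m = 4714 / m nm.
m=6: 786 nm (IR); m=7: 673 nm (visible); m=8: 589 nm (visible); m=9: 524 nm (visible); m=10: 471 nm (visible); m=11: 429 nm (visible); m=12: 393 nm (visible); m=13: 363 nm (UV).

6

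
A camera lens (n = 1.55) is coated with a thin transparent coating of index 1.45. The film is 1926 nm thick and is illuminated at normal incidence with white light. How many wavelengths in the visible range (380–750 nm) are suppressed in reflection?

Top surface (1.0 → 1.45): reflection off a higher-index medium gives a half-wave phase shift.
Bottom surface (1.45 → 1.55): reflection off a higher-index medium gives a half-wave phase shift.
Zero or two π shifts → no net half-wave offset.
For minimum reflection here: 2 n t = (m + ½) λ.
λ = 2 n t / (m + ½) = 5585 / (m + ½) nm.
m=6: 859 nm (IR); m=7: 745 nm (visible); m=8: 657 nm (visible); m=9: 588 nm (visible); m=10: 532 nm (visible); m=11: 486 nm (visible); m=12: 447 nm (visible); m=13: 414 nm (visible); m=14: 385 nm (visible); m=15: 360 nm (UV).

8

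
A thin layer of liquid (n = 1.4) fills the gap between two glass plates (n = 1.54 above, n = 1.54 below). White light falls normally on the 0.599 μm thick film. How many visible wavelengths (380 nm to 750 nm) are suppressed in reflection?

Ray reflecting at the top interface goes from n = 1.54 toward n = 1.4: no phase shift.
At the lower boundary (n = 1.4 to n = 1.54) the reflected ray undergoes a half-wave phase shift.
Exactly one π shift → a net half-wave offset.
So the condition for destructive reflection is 2 n t = m λ.
λ = 2 n t / m = 1677 / m nm.
m=2: 839 nm (IR); m=3: 559 nm (visible); m=4: 419 nm (visible); m=5: 335 nm (UV).

2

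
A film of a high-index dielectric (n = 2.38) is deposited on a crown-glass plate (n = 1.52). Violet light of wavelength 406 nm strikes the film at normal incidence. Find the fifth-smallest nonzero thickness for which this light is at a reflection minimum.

426 nm

At the upper boundary (n = 1.0 to n = 2.38) the reflected ray undergoes a half-wave phase shift.
Bottom surface (2.38 → 1.52): reflection off a lower-index medium gives no phase shift.
The two reflections differ by half a wavelength.
For weak reflection here: 2 n t = m λ.
The fifth-smallest nonzero thickness corresponds to m = 5: t = m λ / (2 n) = 5.00 × 406 / (2 × 2.38) = 426 nm.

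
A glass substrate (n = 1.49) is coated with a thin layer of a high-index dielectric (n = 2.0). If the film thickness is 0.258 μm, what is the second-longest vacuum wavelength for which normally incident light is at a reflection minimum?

516 nm

Top surface (1.0 → 2.0): reflection off a higher-index medium gives a half-wave phase shift.
Bottom surface (2.0 → 1.49): reflection off a lower-index medium gives no phase shift.
The two reflections differ by half a wavelength.
With one net inversion, destructive interference in reflection requires 2 n t = m λ.
λ = 2 n t / m. The second-longest wavelength is m = 2: λ = 2 × 2.0 × 258 / 2.00 = 516 nm.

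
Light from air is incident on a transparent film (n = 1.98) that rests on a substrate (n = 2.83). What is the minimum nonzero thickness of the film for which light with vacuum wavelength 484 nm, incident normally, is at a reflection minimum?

At the upper boundary (n = 1.0 to n = 1.98) the reflected ray undergoes a half-wave phase shift.
Bottom surface (1.98 → 2.83): reflection off a higher-index medium gives a half-wave phase shift.
Net: no relative phase inversion (both shifts match).
With no net inversion, destructive interference in reflection requires 2 n t = (m + ½) λ.
Minimum at m = 0: t = λ / (4 n) = 484 / (4 × 1.98) = 61.1 nm.

61.1 nm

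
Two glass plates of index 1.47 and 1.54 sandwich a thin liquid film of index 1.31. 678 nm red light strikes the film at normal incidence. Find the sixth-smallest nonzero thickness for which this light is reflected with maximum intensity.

1423 nm

At the upper boundary (n = 1.47 to n = 1.31) the reflected ray undergoes no phase shift.
Ray reflecting at the bottom interface goes from n = 1.31 toward n = 1.54: a half-wave phase shift.
The two reflections differ by half a wavelength.
With one net inversion, constructive interference in reflection requires 2 n t = (m + ½) λ.
The sixth-smallest nonzero thickness corresponds to m = 5: t = (m + ½) λ / (2 n) = 5.50 × 678 / (2 × 1.31) = 1423 nm.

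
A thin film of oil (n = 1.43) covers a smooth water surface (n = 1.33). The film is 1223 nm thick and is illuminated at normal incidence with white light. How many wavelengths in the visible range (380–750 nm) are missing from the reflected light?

Top surface (1.0 → 1.43): reflection off a higher-index medium gives a half-wave phase shift.
At the lower boundary (n = 1.43 to n = 1.33) the reflected ray undergoes no phase shift.
Exactly one π shift → a net half-wave offset.
So the condition for destructive reflection is 2 n t = m λ.
λ = 2 n t / m = 3498 / m nm.
m=4: 874 nm (IR); m=5: 700 nm (visible); m=6: 583 nm (visible); m=7: 500 nm (visible); m=8: 437 nm (visible); m=9: 389 nm (visible); m=10: 350 nm (UV).

5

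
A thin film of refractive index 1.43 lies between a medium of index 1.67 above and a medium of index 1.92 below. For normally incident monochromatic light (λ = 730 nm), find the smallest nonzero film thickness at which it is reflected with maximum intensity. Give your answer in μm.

Top surface (1.67 → 1.43): reflection off a lower-index medium gives no phase shift.
Ray reflecting at the bottom interface goes from n = 1.43 toward n = 1.92: a half-wave phase shift.
Net: one phase inversion between the two reflected rays.
So the condition for constructive reflection is 2 n t = (m + ½) λ.
Minimum at m = 0: t = λ / (4 n) = 730 / (4 × 1.43) = 128 nm.

0.128 μm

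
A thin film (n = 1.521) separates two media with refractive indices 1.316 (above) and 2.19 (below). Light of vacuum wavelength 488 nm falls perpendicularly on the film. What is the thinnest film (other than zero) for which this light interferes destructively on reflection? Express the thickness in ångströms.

802 Å

Top surface (1.316 → 1.521): reflection off a higher-index medium gives a half-wave phase shift.
At the lower boundary (n = 1.521 to n = 2.19) the reflected ray undergoes a half-wave phase shift.
The two reflections carry the same phase change, so no net offset.
With no net inversion, destructive interference in reflection requires 2 n t = (m + ½) λ.
Minimum at m = 0: t = λ / (4 n) = 488 / (4 × 1.521) = 80.2 nm.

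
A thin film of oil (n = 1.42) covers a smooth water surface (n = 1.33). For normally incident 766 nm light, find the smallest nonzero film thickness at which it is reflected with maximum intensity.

135 nm

At the upper boundary (n = 1.0 to n = 1.42) the reflected ray undergoes a half-wave phase shift.
At the lower boundary (n = 1.42 to n = 1.33) the reflected ray undergoes no phase shift.
Exactly one π shift → a net half-wave offset.
With one net inversion, constructive interference in reflection requires 2 n t = (m + ½) λ.
Minimum at m = 0: t = λ / (4 n) = 766 / (4 × 1.42) = 135 nm.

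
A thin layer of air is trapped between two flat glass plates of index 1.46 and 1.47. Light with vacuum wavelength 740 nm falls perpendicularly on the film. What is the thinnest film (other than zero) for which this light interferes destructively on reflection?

Top surface (1.46 → 1.0): reflection off a lower-index medium gives no phase shift.
Bottom surface (1.0 → 1.47): reflection off a higher-index medium gives a half-wave phase shift.
The two reflections differ by half a wavelength.
So the condition for destructive reflection is 2 n t = m λ.
Minimum nonzero at m = 1: t = λ / (2 n) = 740 / (2 × 1.0) = 370 nm.

370 nm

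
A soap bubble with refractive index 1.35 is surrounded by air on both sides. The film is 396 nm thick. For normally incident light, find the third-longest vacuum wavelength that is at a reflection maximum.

428 nm

At the upper boundary (n = 1.0 to n = 1.35) the reflected ray undergoes a half-wave phase shift.
At the lower boundary (n = 1.35 to n = 1.0) the reflected ray undergoes no phase shift.
Net: one phase inversion between the two reflected rays.
With one net inversion, constructive interference in reflection requires 2 n t = (m + ½) λ.
λ = 2 n t / (m + ½). The third-longest wavelength is m = 2: λ = 2 × 1.35 × 396 / 2.50 = 428 nm.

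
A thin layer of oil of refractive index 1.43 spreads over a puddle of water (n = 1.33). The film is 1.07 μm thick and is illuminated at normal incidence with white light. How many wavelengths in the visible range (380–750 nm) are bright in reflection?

At the upper boundary (n = 1.0 to n = 1.43) the reflected ray undergoes a half-wave phase shift.
At the lower boundary (n = 1.43 to n = 1.33) the reflected ray undergoes no phase shift.
Exactly one π shift → a net half-wave offset.
For bright reflection here: 2 n t = (m + ½) λ.
λ = 2 n t / (m + ½) = 3060 / (m + ½) nm.
m=3: 874 nm (IR); m=4: 680 nm (visible); m=5: 556 nm (visible); m=6: 471 nm (visible); m=7: 408 nm (visible); m=8: 360 nm (UV).

4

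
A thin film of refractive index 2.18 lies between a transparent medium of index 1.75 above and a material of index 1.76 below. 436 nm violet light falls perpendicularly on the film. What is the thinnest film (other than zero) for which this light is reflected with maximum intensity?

At the upper boundary (n = 1.75 to n = 2.18) the reflected ray undergoes a half-wave phase shift.
Ray reflecting at the bottom interface goes from n = 2.18 toward n = 1.76: no phase shift.
Net: one phase inversion between the two reflected rays.
So the condition for constructive reflection is 2 n t = (m + ½) λ.
Minimum at m = 0: t = λ / (4 n) = 436 / (4 × 2.18) = 50.0 nm.

50.0 nm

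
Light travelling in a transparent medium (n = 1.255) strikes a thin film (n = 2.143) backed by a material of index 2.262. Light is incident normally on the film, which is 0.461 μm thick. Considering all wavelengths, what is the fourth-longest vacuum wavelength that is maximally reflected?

494 nm

Ray reflecting at the top interface goes from n = 1.255 toward n = 2.143: a half-wave phase shift.
At the lower boundary (n = 2.143 to n = 2.262) the reflected ray undergoes a half-wave phase shift.
The two reflections carry the same phase change, so no net offset.
For bright reflection here: 2 n t = m λ.
λ = 2 n t / m. The fourth-longest wavelength is m = 4: λ = 2 × 2.143 × 461 / 4.00 = 494 nm.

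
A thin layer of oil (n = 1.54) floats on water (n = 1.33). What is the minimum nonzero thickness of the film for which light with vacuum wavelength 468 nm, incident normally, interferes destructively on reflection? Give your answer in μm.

0.152 μm

Top surface (1.0 → 1.54): reflection off a higher-index medium gives a half-wave phase shift.
Bottom surface (1.54 → 1.33): reflection off a lower-index medium gives no phase shift.
Net: one phase inversion between the two reflected rays.
With one net inversion, destructive interference in reflection requires 2 n t = m λ.
Minimum nonzero at m = 1: t = λ / (2 n) = 468 / (2 × 1.54) = 152 nm.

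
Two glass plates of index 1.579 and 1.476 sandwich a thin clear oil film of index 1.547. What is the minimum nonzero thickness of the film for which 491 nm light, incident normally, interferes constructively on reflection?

159 nm

Ray reflecting at the top interface goes from n = 1.579 toward n = 1.547: no phase shift.
Ray reflecting at the bottom interface goes from n = 1.547 toward n = 1.476: no phase shift.
The two reflections carry the same phase change, so no net offset.
With no net inversion, constructive interference in reflection requires 2 n t = m λ.
Minimum nonzero at m = 1: t = λ / (2 n) = 491 / (2 × 1.547) = 159 nm.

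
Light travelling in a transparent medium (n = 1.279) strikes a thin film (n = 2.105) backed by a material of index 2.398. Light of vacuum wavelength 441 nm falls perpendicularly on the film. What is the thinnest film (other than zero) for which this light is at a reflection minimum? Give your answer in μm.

0.0524 μm

Top surface (1.279 → 2.105): reflection off a higher-index medium gives a half-wave phase shift.
At the lower boundary (n = 2.105 to n = 2.398) the reflected ray undergoes a half-wave phase shift.
Zero or two π shifts → no net half-wave offset.
For dark reflection here: 2 n t = (m + ½) λ.
Minimum at m = 0: t = λ / (4 n) = 441 / (4 × 2.105) = 52.4 nm.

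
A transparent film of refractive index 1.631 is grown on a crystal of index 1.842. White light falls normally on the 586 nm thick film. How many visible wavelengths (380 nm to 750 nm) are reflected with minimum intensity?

Top surface (1.0 → 1.631): reflection off a higher-index medium gives a half-wave phase shift.
Bottom surface (1.631 → 1.842): reflection off a higher-index medium gives a half-wave phase shift.
The two reflections carry the same phase change, so no net offset.
For minimum reflection here: 2 n t = (m + ½) λ.
λ = 2 n t / (m + ½) = 1912 / (m + ½) nm.
m=2: 765 nm (IR); m=3: 546 nm (visible); m=4: 425 nm (visible); m=5: 348 nm (UV).

2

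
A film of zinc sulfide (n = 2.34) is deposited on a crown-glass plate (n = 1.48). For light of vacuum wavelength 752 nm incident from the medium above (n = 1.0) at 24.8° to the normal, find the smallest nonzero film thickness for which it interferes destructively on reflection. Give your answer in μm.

Top surface (1.0 → 2.34): reflection off a higher-index medium gives a half-wave phase shift.
Ray reflecting at the bottom interface goes from n = 2.34 toward n = 1.48: no phase shift.
Exactly one π shift → a net half-wave offset.
For weak reflection here: 2 n t cos θ_r = m λ.
Snell's law: 1.0 sin 24.8° = 2.34 sin θ_r → sin θ_r = 0.179, cos θ_r = 0.984.
Minimum nonzero at m = 1: t = λ / (2 n cos θ_r) = 752 / (2 × 2.34 × 0.984) = 163 nm.

0.163 μm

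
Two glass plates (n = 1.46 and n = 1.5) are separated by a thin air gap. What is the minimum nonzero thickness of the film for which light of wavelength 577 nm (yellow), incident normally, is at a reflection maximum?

Ray reflecting at the top interface goes from n = 1.46 toward n = 1.0: no phase shift.
Ray reflecting at the bottom interface goes from n = 1.0 toward n = 1.5: a half-wave phase shift.
Net: one phase inversion between the two reflected rays.
With one net inversion, constructive interference in reflection requires 2 n t = (m + ½) λ.
Minimum at m = 0: t = λ / (4 n) = 577 / (4 × 1.0) = 144 nm.

144 nm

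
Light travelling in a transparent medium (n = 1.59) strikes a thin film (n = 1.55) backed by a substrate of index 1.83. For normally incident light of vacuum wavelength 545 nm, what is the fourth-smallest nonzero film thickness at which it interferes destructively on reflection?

At the upper boundary (n = 1.59 to n = 1.55) the reflected ray undergoes no phase shift.
Ray reflecting at the bottom interface goes from n = 1.55 toward n = 1.83: a half-wave phase shift.
The two reflections differ by half a wavelength.
So the condition for destructive reflection is 2 n t = m λ.
The fourth-smallest nonzero thickness corresponds to m = 4: t = m λ / (2 n) = 4.00 × 545 / (2 × 1.55) = 703 nm.

703 nm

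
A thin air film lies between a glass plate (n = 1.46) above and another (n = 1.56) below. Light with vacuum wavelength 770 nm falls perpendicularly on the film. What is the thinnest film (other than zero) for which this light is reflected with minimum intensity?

385 nm

Ray reflecting at the top interface goes from n = 1.46 toward n = 1.0: no phase shift.
Bottom surface (1.0 → 1.56): reflection off a higher-index medium gives a half-wave phase shift.
Net: one phase inversion between the two reflected rays.
So the condition for destructive reflection is 2 n t = m λ.
Minimum nonzero at m = 1: t = λ / (2 n) = 770 / (2 × 1.0) = 385 nm.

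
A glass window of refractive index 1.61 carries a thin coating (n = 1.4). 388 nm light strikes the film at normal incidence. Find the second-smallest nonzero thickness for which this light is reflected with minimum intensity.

208 nm

At the upper boundary (n = 1.0 to n = 1.4) the reflected ray undergoes a half-wave phase shift.
Bottom surface (1.4 → 1.61): reflection off a higher-index medium gives a half-wave phase shift.
Net: no relative phase inversion (both shifts match).
For weak reflection here: 2 n t = (m + ½) λ.
The second-smallest nonzero thickness corresponds to m = 1: t = (m + ½) λ / (2 n) = 1.50 × 388 / (2 × 1.4) = 208 nm.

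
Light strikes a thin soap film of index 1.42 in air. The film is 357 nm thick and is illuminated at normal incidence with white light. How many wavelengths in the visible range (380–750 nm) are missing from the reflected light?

1

At the upper boundary (n = 1.0 to n = 1.42) the reflected ray undergoes a half-wave phase shift.
Bottom surface (1.42 → 1.0): reflection off a lower-index medium gives no phase shift.
Net: one phase inversion between the two reflected rays.
So the condition for destructive reflection is 2 n t = m λ.
λ = 2 n t / m = 1014 / m nm.
m=1: 1014 nm (IR); m=2: 507 nm (visible); m=3: 338 nm (UV).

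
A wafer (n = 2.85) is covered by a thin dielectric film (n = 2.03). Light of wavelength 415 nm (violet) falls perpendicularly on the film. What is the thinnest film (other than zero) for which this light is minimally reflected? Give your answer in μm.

Ray reflecting at the top interface goes from n = 1.0 toward n = 2.03: a half-wave phase shift.
Bottom surface (2.03 → 2.85): reflection off a higher-index medium gives a half-wave phase shift.
Net: no relative phase inversion (both shifts match).
For dark reflection here: 2 n t = (m + ½) λ.
Minimum at m = 0: t = λ / (4 n) = 415 / (4 × 2.03) = 51.1 nm.

0.0511 μm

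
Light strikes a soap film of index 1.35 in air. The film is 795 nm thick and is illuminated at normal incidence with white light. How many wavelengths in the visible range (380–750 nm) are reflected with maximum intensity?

3

At the upper boundary (n = 1.0 to n = 1.35) the reflected ray undergoes a half-wave phase shift.
Ray reflecting at the bottom interface goes from n = 1.35 toward n = 1.0: no phase shift.
The two reflections differ by half a wavelength.
So the condition for constructive reflection is 2 n t = (m + ½) λ.
λ = 2 n t / (m + ½) = 2147 / (m + ½) nm.
m=2: 859 nm (IR); m=3: 613 nm (visible); m=4: 477 nm (visible); m=5: 390 nm (visible); m=6: 330 nm (UV).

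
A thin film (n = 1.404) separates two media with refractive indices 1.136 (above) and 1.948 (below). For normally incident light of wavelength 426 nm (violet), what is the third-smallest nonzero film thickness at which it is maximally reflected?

Top surface (1.136 → 1.404): reflection off a higher-index medium gives a half-wave phase shift.
At the lower boundary (n = 1.404 to n = 1.948) the reflected ray undergoes a half-wave phase shift.
The two reflections carry the same phase change, so no net offset.
So the condition for constructive reflection is 2 n t = m λ.
The third-smallest nonzero thickness corresponds to m = 3: t = m λ / (2 n) = 3.00 × 426 / (2 × 1.404) = 455 nm.

455 nm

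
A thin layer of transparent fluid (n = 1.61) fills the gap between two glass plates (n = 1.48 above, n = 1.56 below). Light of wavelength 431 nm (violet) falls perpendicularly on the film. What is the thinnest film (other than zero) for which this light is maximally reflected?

Top surface (1.48 → 1.61): reflection off a higher-index medium gives a half-wave phase shift.
At the lower boundary (n = 1.61 to n = 1.56) the reflected ray undergoes no phase shift.
The two reflections differ by half a wavelength.
For strong reflection here: 2 n t = (m + ½) λ.
Minimum at m = 0: t = λ / (4 n) = 431 / (4 × 1.61) = 66.9 nm.

66.9 nm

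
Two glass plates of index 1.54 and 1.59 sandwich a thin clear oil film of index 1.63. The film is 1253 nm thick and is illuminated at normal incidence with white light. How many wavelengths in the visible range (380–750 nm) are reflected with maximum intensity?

At the upper boundary (n = 1.54 to n = 1.63) the reflected ray undergoes a half-wave phase shift.
Ray reflecting at the bottom interface goes from n = 1.63 toward n = 1.59: no phase shift.
The two reflections differ by half a wavelength.
So the condition for constructive reflection is 2 n t = (m + ½) λ.
λ = 2 n t / (m + ½) = 4085 / (m + ½) nm.
m=4: 908 nm (IR); m=5: 743 nm (visible); m=6: 628 nm (visible); m=7: 545 nm (visible); m=8: 481 nm (visible); m=9: 430 nm (visible); m=10: 389 nm (visible); m=11: 355 nm (UV).

6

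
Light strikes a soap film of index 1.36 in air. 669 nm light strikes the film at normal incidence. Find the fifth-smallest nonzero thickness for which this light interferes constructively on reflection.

1107 nm

At the upper boundary (n = 1.0 to n = 1.36) the reflected ray undergoes a half-wave phase shift.
Bottom surface (1.36 → 1.0): reflection off a lower-index medium gives no phase shift.
Net: one phase inversion between the two reflected rays.
So the condition for constructive reflection is 2 n t = (m + ½) λ.
The fifth-smallest nonzero thickness corresponds to m = 4: t = (m + ½) λ / (2 n) = 4.50 × 669 / (2 × 1.36) = 1107 nm.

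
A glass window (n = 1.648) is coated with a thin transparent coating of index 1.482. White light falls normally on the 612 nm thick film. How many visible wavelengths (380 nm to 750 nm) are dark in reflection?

3

Ray reflecting at the top interface goes from n = 1.0 toward n = 1.482: a half-wave phase shift.
Ray reflecting at the bottom interface goes from n = 1.482 toward n = 1.648: a half-wave phase shift.
The two reflections carry the same phase change, so no net offset.
For weak reflection here: 2 n t = (m + ½) λ.
λ = 2 n t / (m + ½) = 1814 / (m + ½) nm.
m=1: 1209 nm (IR); m=2: 726 nm (visible); m=3: 518 nm (visible); m=4: 403 nm (visible); m=5: 330 nm (UV).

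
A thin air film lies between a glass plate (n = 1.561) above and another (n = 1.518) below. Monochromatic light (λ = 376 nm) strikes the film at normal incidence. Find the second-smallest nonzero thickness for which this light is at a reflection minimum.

Top surface (1.561 → 1.0): reflection off a lower-index medium gives no phase shift.
Bottom surface (1.0 → 1.518): reflection off a higher-index medium gives a half-wave phase shift.
Net: one phase inversion between the two reflected rays.
With one net inversion, destructive interference in reflection requires 2 n t = m λ.
The second-smallest nonzero thickness corresponds to m = 2: t = m λ / (2 n) = 2.00 × 376 / (2 × 1.0) = 376 nm.

376 nm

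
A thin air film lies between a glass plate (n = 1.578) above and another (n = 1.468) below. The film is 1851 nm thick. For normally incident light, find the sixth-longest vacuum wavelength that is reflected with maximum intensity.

673 nm

Ray reflecting at the top interface goes from n = 1.578 toward n = 1.0: no phase shift.
Ray reflecting at the bottom interface goes from n = 1.0 toward n = 1.468: a half-wave phase shift.
Exactly one π shift → a net half-wave offset.
So the condition for constructive reflection is 2 n t = (m + ½) λ.
λ = 2 n t / (m + ½). The sixth-longest wavelength is m = 5: λ = 2 × 1.0 × 1851 / 5.50 = 673 nm.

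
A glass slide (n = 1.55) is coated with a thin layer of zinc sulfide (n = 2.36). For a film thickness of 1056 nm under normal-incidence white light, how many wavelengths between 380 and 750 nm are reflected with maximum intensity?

Ray reflecting at the top interface goes from n = 1.0 toward n = 2.36: a half-wave phase shift.
Ray reflecting at the bottom interface goes from n = 2.36 toward n = 1.55: no phase shift.
Exactly one π shift → a net half-wave offset.
So the condition for constructive reflection is 2 n t = (m + ½) λ.
λ = 2 n t / (m + ½) = 4984 / (m + ½) nm.
m=6: 767 nm (IR); m=7: 665 nm (visible); m=8: 586 nm (visible); m=9: 525 nm (visible); m=10: 475 nm (visible); m=11: 433 nm (visible); m=12: 399 nm (visible); m=13: 369 nm (UV).

6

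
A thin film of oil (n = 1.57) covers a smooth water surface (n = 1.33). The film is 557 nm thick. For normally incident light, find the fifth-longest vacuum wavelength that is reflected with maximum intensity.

389 nm

Ray reflecting at the top interface goes from n = 1.0 toward n = 1.57: a half-wave phase shift.
Ray reflecting at the bottom interface goes from n = 1.57 toward n = 1.33: no phase shift.
The two reflections differ by half a wavelength.
So the condition for constructive reflection is 2 n t = (m + ½) λ.
λ = 2 n t / (m + ½). The fifth-longest wavelength is m = 4: λ = 2 × 1.57 × 557 / 4.50 = 389 nm.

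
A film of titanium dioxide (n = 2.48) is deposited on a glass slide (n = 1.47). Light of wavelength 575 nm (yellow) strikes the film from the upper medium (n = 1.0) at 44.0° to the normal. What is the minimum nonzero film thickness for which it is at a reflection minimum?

121 nm

Ray reflecting at the top interface goes from n = 1.0 toward n = 2.48: a half-wave phase shift.
At the lower boundary (n = 2.48 to n = 1.47) the reflected ray undergoes no phase shift.
Exactly one π shift → a net half-wave offset.
For minimum reflection here: 2 n t cos θ_r = m λ.
Snell's law: 1.0 sin 44.0° = 2.48 sin θ_r → sin θ_r = 0.280, cos θ_r = 0.960.
Minimum nonzero at m = 1: t = λ / (2 n cos θ_r) = 575 / (2 × 2.48 × 0.960) = 121 nm.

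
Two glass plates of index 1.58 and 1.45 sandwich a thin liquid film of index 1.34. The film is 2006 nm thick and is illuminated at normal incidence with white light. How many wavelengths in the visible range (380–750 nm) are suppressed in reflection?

Top surface (1.58 → 1.34): reflection off a lower-index medium gives no phase shift.
At the lower boundary (n = 1.34 to n = 1.45) the reflected ray undergoes a half-wave phase shift.
Net: one phase inversion between the two reflected rays.
With one net inversion, destructive interference in reflection requires 2 n t = m λ.
λ = 2 n t / m = 5376 / m nm.
m=7: 768 nm (IR); m=8: 672 nm (visible); m=9: 597 nm (visible); m=10: 538 nm (visible); m=11: 489 nm (visible); m=12: 448 nm (visible); m=13: 414 nm (visible); m=14: 384 nm (visible); m=15: 358 nm (UV).

7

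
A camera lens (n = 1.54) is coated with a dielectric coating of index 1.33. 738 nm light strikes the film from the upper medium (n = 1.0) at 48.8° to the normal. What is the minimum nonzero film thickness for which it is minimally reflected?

Ray reflecting at the top interface goes from n = 1.0 toward n = 1.33: a half-wave phase shift.
Ray reflecting at the bottom interface goes from n = 1.33 toward n = 1.54: a half-wave phase shift.
Zero or two π shifts → no net half-wave offset.
For weak reflection here: 2 n t cos θ_r = (m + ½) λ.
Snell's law: 1.0 sin 48.8° = 1.33 sin θ_r → sin θ_r = 0.566, cos θ_r = 0.825.
Minimum at m = 0: t = λ / (4 n cos θ_r) = 738 / (4 × 1.33 × 0.825) = 168 nm.

168 nm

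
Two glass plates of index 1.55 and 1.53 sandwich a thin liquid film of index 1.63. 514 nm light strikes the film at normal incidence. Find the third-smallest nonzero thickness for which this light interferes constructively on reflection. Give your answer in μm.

Top surface (1.55 → 1.63): reflection off a higher-index medium gives a half-wave phase shift.
At the lower boundary (n = 1.63 to n = 1.53) the reflected ray undergoes no phase shift.
Net: one phase inversion between the two reflected rays.
So the condition for constructive reflection is 2 n t = (m + ½) λ.
The third-smallest nonzero thickness corresponds to m = 2: t = (m + ½) λ / (2 n) = 2.50 × 514 / (2 × 1.63) = 394 nm.

0.394 μm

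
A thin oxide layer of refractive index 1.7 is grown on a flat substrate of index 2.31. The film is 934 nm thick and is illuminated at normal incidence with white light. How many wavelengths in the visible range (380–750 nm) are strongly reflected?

4

At the upper boundary (n = 1.0 to n = 1.7) the reflected ray undergoes a half-wave phase shift.
Bottom surface (1.7 → 2.31): reflection off a higher-index medium gives a half-wave phase shift.
Zero or two π shifts → no net half-wave offset.
So the condition for constructive reflection is 2 n t = m λ.
λ = 2 n t / m = 3176 / m nm.
m=4: 794 nm (IR); m=5: 635 nm (visible); m=6: 529 nm (visible); m=7: 454 nm (visible); m=8: 397 nm (visible); m=9: 353 nm (UV).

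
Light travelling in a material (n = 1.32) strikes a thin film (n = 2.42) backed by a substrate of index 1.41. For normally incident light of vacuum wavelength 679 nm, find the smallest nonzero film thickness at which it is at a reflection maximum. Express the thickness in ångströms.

701 Å

At the upper boundary (n = 1.32 to n = 2.42) the reflected ray undergoes a half-wave phase shift.
At the lower boundary (n = 2.42 to n = 1.41) the reflected ray undergoes no phase shift.
Exactly one π shift → a net half-wave offset.
For bright reflection here: 2 n t = (m + ½) λ.
Minimum at m = 0: t = λ / (4 n) = 679 / (4 × 2.42) = 70.1 nm.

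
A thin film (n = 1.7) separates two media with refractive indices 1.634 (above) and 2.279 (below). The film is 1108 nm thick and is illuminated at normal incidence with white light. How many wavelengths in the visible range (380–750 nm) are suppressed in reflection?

Top surface (1.634 → 1.7): reflection off a higher-index medium gives a half-wave phase shift.
Ray reflecting at the bottom interface goes from n = 1.7 toward n = 2.279: a half-wave phase shift.
The two reflections carry the same phase change, so no net offset.
For minimum reflection here: 2 n t = (m + ½) λ.
λ = 2 n t / (m + ½) = 3767 / (m + ½) nm.
m=4: 837 nm (IR); m=5: 685 nm (visible); m=6: 580 nm (visible); m=7: 502 nm (visible); m=8: 443 nm (visible); m=9: 397 nm (visible); m=10: 359 nm (UV).

5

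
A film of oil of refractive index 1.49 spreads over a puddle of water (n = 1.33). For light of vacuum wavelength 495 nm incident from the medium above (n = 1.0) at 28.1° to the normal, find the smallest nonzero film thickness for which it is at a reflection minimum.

175 nm

Ray reflecting at the top interface goes from n = 1.0 toward n = 1.49: a half-wave phase shift.
Bottom surface (1.49 → 1.33): reflection off a lower-index medium gives no phase shift.
Exactly one π shift → a net half-wave offset.
For weak reflection here: 2 n t cos θ_r = m λ.
Snell's law: 1.0 sin 28.1° = 1.49 sin θ_r → sin θ_r = 0.316, cos θ_r = 0.949.
Minimum nonzero at m = 1: t = λ / (2 n cos θ_r) = 495 / (2 × 1.49 × 0.949) = 175 nm.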